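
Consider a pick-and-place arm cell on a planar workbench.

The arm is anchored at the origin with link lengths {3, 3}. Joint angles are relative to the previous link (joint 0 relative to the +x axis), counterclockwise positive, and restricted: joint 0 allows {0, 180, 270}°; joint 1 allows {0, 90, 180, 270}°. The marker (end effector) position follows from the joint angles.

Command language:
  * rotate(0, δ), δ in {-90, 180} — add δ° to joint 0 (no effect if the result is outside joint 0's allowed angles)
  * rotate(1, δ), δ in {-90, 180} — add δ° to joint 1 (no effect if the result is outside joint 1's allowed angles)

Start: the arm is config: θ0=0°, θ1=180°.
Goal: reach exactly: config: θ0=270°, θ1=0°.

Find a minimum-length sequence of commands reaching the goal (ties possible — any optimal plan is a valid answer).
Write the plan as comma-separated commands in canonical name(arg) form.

from: config: θ0=0°, θ1=180°
t=1 rotate(1, 180) ⇒ config: θ0=0°, θ1=0°
t=2 rotate(0, -90) ⇒ config: θ0=270°, θ1=0°
shorter routes all fall short; 2 is best.

rotate(1, 180), rotate(0, -90)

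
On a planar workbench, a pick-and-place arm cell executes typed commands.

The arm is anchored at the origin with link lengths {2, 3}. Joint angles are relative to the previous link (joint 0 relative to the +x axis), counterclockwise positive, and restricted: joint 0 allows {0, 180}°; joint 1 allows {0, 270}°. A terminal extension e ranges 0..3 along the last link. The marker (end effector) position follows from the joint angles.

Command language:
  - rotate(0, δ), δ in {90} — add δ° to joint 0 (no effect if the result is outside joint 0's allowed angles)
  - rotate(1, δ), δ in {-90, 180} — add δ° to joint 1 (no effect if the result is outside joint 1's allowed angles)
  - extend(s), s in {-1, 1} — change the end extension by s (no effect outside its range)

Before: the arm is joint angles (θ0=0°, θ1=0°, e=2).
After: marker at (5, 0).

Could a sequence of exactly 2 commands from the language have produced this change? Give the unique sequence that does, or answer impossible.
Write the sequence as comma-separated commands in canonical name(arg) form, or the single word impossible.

extend(-1), extend(-1)

t0: joint angles (θ0=0°, θ1=0°, e=2)
t=1 extend(-1) ⇒ joint angles (θ0=0°, θ1=0°, e=1)
t=2 extend(-1) ⇒ joint angles (θ0=0°, θ1=0°, e=0)
no other 2-command option fits: unique.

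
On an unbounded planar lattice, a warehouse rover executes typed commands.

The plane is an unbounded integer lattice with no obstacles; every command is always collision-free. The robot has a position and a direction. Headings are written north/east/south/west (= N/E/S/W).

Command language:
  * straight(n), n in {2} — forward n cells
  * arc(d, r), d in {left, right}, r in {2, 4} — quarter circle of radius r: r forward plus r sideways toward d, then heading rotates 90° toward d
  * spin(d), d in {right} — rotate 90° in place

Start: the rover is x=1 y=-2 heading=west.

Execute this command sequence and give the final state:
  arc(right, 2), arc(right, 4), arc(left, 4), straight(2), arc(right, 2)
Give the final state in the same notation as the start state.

from: x=1 y=-2 heading=west
[1] after arc(right, 2): x=-1 y=0 heading=north
[2] after arc(right, 4): x=3 y=4 heading=east
[3] after arc(left, 4): x=7 y=8 heading=north
[4] after straight(2): x=7 y=10 heading=north
[5] after arc(right, 2): x=9 y=12 heading=east

x=9 y=12 heading=east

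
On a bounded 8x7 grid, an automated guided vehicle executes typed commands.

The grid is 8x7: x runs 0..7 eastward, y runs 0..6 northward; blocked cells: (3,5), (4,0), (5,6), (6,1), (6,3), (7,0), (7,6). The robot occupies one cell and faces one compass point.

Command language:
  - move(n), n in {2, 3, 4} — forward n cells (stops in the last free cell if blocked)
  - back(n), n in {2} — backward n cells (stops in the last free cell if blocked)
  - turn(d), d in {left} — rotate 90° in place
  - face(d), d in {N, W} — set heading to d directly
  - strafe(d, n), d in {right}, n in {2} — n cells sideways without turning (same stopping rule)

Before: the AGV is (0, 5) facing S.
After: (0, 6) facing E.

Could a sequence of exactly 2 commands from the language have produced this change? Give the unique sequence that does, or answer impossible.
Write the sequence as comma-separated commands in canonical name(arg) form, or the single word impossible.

back(2), turn(left)

key: back(2) runs into the grid edge before its full distance
initial: (0, 5) facing S
1. back(2) → (0, 6) facing S
2. turn(left) → (0, 6) facing E
uniquely the one of 64 2-step routes that fits.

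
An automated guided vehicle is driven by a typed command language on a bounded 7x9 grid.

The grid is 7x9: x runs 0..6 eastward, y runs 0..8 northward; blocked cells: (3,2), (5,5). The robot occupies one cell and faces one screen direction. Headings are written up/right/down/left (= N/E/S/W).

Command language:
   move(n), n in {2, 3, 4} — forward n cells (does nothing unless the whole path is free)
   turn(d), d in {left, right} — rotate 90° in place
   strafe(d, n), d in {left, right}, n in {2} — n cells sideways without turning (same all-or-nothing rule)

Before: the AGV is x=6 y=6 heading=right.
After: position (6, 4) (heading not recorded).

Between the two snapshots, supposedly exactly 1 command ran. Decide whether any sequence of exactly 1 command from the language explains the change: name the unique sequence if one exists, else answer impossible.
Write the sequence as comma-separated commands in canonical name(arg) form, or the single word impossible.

initial: x=6 y=6 heading=right
1. strafe(right, 2) → x=6 y=4 heading=right
no rival 1-sequence matches.

strafe(right, 2)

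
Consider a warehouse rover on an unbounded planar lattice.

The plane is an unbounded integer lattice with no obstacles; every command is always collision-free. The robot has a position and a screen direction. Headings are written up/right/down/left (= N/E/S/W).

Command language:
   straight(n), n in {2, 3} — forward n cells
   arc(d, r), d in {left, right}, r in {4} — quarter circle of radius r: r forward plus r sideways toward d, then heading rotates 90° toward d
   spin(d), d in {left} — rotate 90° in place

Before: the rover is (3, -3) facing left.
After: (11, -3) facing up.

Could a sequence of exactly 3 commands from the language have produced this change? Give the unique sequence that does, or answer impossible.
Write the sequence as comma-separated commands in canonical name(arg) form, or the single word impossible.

key: position moved to (11,-3) AND the heading swung to N — translation plus rotation needed
start: (3, -3) facing left
t=1 spin(left) ⇒ (3, -3) facing down
t=2 arc(left, 4) ⇒ (7, -7) facing right
t=3 arc(left, 4) ⇒ (11, -3) facing up
no other 3-command option fits: unique.

spin(left), arc(left, 4), arc(left, 4)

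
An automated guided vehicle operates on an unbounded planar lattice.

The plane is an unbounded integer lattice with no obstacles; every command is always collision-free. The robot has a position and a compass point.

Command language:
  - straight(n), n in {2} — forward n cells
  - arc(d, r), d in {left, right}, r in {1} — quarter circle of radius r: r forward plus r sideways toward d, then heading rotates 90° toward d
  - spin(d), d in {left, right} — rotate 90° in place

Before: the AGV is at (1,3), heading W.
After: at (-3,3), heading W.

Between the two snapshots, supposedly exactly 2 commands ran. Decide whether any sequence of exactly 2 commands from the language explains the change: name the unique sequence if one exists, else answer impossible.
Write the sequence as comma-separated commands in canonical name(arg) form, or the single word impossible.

key: heading stays W — no command in the sequence turns
t0: at (1,3), heading W
t=1 straight(2) ⇒ at (-1,3), heading W
t=2 straight(2) ⇒ at (-3,3), heading W
no rival 2-sequence matches.

straight(2), straight(2)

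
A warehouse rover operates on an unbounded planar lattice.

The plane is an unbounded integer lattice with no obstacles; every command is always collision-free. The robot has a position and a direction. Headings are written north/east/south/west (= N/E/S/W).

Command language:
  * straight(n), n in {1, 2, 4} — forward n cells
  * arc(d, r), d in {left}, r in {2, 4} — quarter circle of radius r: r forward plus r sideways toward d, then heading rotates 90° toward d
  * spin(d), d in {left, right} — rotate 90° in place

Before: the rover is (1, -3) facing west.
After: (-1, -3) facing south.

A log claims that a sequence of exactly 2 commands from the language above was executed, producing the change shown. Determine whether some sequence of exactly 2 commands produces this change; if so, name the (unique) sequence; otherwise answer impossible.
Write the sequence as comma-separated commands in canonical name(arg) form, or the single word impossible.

key: cell and facing (now S) both changed — the 2 commands mix motion and turning
start: (1, -3) facing west
[1] after straight(2): (-1, -3) facing west
[2] after spin(left): (-1, -3) facing south
all 49 alternatives checked — unique.

straight(2), spin(left)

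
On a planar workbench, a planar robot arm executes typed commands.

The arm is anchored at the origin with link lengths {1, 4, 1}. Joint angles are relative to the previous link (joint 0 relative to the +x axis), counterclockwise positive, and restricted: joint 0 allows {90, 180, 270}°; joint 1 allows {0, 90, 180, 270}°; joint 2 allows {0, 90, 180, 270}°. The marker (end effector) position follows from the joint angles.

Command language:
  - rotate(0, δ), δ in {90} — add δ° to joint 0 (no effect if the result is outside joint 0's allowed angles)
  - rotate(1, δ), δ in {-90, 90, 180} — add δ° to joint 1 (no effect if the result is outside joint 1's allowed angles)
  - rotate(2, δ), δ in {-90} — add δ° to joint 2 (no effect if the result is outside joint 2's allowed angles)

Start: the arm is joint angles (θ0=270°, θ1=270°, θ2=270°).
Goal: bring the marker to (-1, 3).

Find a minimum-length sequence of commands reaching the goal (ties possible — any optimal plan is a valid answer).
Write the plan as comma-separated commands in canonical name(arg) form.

initial: joint angles (θ0=270°, θ1=270°, θ2=270°)
t=1 rotate(1, -90) ⇒ joint angles (θ0=270°, θ1=180°, θ2=270°)
t=2 rotate(2, -90) ⇒ joint angles (θ0=270°, θ1=180°, θ2=180°)
t=3 rotate(2, -90) ⇒ joint angles (θ0=270°, θ1=180°, θ2=90°)
nothing shorter than 3 reaches the goal.

rotate(1, -90), rotate(2, -90), rotate(2, -90)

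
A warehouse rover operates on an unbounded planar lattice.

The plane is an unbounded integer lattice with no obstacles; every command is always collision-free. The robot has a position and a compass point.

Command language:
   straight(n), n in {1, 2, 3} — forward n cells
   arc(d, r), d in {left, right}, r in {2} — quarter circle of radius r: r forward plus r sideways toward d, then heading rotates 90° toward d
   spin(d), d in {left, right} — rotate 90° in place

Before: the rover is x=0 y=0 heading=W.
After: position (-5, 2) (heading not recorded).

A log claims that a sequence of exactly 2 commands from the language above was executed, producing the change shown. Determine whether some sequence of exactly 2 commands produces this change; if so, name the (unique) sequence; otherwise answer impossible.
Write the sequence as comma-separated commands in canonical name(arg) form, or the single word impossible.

key: order matters: swapping straight(3) and arc(right, 2) lands elsewhere
from: x=0 y=0 heading=W
t=1 straight(3) ⇒ x=-3 y=0 heading=W
t=2 arc(right, 2) ⇒ x=-5 y=2 heading=N
no other 2-command option fits: unique.

straight(3), arc(right, 2)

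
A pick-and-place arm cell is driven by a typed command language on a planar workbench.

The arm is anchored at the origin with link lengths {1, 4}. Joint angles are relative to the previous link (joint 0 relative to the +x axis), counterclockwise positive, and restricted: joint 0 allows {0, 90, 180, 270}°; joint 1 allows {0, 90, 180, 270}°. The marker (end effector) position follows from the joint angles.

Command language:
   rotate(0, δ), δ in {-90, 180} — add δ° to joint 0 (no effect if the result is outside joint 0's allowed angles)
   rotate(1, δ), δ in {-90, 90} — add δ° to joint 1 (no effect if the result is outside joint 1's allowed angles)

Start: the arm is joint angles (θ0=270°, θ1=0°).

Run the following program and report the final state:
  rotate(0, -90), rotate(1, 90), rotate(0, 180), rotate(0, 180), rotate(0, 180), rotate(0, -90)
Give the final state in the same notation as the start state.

begin: joint angles (θ0=270°, θ1=0°)
t=1 rotate(0, -90) ⇒ joint angles (θ0=180°, θ1=0°)
t=2 rotate(1, 90) ⇒ joint angles (θ0=180°, θ1=90°)
t=3 rotate(0, 180) ⇒ joint angles (θ0=0°, θ1=90°)
t=4 rotate(0, 180) ⇒ joint angles (θ0=180°, θ1=90°)
t=5 rotate(0, 180) ⇒ joint angles (θ0=0°, θ1=90°)
t=6 rotate(0, -90) ⇒ joint angles (θ0=270°, θ1=90°)

joint angles (θ0=270°, θ1=90°)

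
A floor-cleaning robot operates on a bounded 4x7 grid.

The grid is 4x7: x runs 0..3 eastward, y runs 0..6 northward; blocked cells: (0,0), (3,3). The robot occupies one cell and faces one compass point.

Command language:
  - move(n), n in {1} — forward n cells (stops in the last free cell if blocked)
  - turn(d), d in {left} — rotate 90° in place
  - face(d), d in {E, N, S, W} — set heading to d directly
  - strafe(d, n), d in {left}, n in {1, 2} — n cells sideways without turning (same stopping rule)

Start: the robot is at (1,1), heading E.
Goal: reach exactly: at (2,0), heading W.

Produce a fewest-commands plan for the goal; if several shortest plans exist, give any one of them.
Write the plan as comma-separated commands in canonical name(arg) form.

start: at (1,1), heading E
t=1 move(1) ⇒ at (2,1), heading E
t=2 face(W) ⇒ at (2,1), heading W
t=3 strafe(left, 1) ⇒ at (2,0), heading W
nothing shorter than 3 reaches the goal.

move(1), face(W), strafe(left, 1)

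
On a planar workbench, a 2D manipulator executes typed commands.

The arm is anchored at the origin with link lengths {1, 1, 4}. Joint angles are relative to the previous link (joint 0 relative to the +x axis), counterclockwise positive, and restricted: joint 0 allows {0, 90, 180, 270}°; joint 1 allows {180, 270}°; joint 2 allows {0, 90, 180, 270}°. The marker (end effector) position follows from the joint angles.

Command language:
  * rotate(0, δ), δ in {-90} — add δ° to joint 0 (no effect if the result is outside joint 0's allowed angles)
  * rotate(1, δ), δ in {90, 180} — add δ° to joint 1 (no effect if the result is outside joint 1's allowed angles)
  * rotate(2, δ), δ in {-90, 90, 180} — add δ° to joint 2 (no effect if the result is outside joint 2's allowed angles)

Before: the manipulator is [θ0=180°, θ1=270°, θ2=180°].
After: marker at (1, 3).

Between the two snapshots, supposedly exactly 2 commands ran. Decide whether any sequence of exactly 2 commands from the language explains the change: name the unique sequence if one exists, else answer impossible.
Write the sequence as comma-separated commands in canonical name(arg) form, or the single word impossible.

rotate(0, -90), rotate(0, -90)

start: [θ0=180°, θ1=270°, θ2=180°]
1. rotate(0, -90) → [θ0=90°, θ1=270°, θ2=180°]
2. rotate(0, -90) → [θ0=0°, θ1=270°, θ2=180°]
uniquely the one of 36 2-step routes that fits.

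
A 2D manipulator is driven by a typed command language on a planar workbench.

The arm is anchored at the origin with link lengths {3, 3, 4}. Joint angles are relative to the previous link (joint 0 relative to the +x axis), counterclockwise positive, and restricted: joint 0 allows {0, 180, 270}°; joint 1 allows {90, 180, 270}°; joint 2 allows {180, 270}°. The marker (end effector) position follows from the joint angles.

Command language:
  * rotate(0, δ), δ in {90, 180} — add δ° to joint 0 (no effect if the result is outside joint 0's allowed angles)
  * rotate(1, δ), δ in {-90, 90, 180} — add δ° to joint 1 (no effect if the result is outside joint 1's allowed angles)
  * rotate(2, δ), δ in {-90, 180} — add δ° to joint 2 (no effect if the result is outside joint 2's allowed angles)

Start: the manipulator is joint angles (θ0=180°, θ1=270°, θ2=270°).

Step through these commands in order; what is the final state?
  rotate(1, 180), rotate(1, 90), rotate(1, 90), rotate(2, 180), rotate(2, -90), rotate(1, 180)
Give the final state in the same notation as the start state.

t0: joint angles (θ0=180°, θ1=270°, θ2=270°)
step 1 (rotate(1, 180)): joint angles (θ0=180°, θ1=90°, θ2=270°)
step 2 (rotate(1, 90)): joint angles (θ0=180°, θ1=180°, θ2=270°)
step 3 (rotate(1, 90)): joint angles (θ0=180°, θ1=270°, θ2=270°)
step 4 (rotate(2, 180)): joint angles (θ0=180°, θ1=270°, θ2=270°)
step 5 (rotate(2, -90)): joint angles (θ0=180°, θ1=270°, θ2=180°)
step 6 (rotate(1, 180)): joint angles (θ0=180°, θ1=90°, θ2=180°)

joint angles (θ0=180°, θ1=90°, θ2=180°)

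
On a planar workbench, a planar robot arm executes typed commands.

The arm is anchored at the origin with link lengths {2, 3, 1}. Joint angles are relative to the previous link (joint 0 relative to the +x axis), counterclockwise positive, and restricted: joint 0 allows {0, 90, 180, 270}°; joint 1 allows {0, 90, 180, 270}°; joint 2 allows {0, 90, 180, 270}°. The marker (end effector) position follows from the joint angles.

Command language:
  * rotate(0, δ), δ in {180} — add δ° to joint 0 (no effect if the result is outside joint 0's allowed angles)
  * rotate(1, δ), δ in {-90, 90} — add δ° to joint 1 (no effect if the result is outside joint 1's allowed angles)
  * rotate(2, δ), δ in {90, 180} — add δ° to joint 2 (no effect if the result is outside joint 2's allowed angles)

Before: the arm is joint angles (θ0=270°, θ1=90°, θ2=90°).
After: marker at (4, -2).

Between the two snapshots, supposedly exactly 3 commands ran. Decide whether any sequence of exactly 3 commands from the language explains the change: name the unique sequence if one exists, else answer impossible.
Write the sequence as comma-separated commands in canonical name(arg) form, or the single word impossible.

rotate(2, 90), rotate(2, 90), rotate(2, 90)

begin: joint angles (θ0=270°, θ1=90°, θ2=90°)
t=1 rotate(2, 90) ⇒ joint angles (θ0=270°, θ1=90°, θ2=180°)
t=2 rotate(2, 90) ⇒ joint angles (θ0=270°, θ1=90°, θ2=270°)
t=3 rotate(2, 90) ⇒ joint angles (θ0=270°, θ1=90°, θ2=0°)
all 125 alternatives checked — unique.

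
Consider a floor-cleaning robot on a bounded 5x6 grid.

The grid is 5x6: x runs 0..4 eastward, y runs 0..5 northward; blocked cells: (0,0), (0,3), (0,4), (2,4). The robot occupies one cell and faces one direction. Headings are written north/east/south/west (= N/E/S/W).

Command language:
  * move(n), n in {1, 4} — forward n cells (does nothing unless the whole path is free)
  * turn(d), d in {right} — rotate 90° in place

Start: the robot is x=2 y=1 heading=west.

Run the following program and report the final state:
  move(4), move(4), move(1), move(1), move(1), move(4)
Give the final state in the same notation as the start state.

x=0 y=1 heading=west

start: x=2 y=1 heading=west
1. move(4) → x=2 y=1 heading=west
2. move(4) → x=2 y=1 heading=west
3. move(1) → x=1 y=1 heading=west
4. move(1) → x=0 y=1 heading=west
5. move(1) → x=0 y=1 heading=west
6. move(4) → x=0 y=1 heading=west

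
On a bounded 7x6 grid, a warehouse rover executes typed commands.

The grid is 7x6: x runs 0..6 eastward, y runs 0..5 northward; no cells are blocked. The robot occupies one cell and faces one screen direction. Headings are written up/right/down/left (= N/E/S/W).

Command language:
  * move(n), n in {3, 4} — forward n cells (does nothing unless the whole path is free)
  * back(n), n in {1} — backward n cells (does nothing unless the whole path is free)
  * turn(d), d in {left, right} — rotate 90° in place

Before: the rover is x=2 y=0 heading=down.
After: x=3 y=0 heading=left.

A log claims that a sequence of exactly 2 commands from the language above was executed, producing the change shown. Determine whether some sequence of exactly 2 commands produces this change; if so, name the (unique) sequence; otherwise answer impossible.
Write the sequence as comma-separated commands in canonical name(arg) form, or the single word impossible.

turn(right), back(1)

key: cell and facing (now W) both changed — the 2 commands mix motion and turning
start: x=2 y=0 heading=down
step 1 (turn(right)): x=2 y=0 heading=left
step 2 (back(1)): x=3 y=0 heading=left
all 25 alternatives checked — unique.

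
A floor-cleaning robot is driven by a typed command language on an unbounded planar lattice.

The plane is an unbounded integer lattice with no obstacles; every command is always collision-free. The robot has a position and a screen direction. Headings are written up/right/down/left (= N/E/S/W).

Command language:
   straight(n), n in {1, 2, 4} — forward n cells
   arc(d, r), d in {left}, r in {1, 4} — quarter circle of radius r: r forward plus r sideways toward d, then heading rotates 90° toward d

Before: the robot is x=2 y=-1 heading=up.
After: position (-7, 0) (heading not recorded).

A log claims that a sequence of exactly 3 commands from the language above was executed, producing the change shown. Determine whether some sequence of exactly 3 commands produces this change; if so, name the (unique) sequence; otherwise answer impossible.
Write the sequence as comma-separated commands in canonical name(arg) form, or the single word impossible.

arc(left, 1), straight(4), straight(4)

key: running straight(4) before arc(left, 1) would end elsewhere — order is forced
start: x=2 y=-1 heading=up
step 1 (arc(left, 1)): x=1 y=0 heading=left
step 2 (straight(4)): x=-3 y=0 heading=left
step 3 (straight(4)): x=-7 y=0 heading=left
no rival 3-sequence matches.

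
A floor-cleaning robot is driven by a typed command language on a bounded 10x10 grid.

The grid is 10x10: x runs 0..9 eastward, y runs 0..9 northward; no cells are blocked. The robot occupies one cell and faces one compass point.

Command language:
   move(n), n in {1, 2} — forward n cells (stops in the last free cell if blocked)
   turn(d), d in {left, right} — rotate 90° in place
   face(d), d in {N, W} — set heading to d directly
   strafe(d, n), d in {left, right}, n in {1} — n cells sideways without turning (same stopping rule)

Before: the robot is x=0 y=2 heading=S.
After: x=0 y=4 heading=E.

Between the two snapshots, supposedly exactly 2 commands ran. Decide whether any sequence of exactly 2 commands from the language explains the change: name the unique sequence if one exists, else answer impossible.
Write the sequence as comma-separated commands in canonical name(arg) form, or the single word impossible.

all 64 sequences checked — none match.

impossible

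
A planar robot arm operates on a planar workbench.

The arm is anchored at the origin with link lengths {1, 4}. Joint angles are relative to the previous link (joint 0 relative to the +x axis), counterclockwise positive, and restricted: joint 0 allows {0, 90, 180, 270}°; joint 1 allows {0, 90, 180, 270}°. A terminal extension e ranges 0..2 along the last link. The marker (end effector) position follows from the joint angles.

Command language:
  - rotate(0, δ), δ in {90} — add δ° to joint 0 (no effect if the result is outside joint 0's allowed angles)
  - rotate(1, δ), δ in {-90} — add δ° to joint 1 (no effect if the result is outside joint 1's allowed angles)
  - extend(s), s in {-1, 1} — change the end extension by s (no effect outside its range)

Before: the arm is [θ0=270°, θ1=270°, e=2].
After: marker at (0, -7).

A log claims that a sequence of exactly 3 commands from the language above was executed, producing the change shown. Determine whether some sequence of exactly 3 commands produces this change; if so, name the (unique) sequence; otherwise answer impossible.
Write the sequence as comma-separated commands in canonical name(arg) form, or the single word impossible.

rotate(1, -90), rotate(1, -90), rotate(1, -90)

begin: [θ0=270°, θ1=270°, e=2]
1. rotate(1, -90) → [θ0=270°, θ1=180°, e=2]
2. rotate(1, -90) → [θ0=270°, θ1=90°, e=2]
3. rotate(1, -90) → [θ0=270°, θ1=0°, e=2]
uniquely the one of 64 3-step routes that fits.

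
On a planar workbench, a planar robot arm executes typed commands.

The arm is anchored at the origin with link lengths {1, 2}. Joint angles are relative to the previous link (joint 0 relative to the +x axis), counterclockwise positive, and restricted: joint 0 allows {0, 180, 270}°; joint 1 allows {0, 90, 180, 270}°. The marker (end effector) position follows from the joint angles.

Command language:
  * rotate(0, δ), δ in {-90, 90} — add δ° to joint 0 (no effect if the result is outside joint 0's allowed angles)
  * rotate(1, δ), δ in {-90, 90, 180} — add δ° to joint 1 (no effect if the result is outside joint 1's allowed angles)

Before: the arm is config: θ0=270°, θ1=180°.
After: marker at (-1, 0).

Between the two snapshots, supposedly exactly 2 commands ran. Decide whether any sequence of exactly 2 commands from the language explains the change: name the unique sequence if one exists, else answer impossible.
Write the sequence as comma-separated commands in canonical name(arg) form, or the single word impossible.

begin: config: θ0=270°, θ1=180°
step 1 (rotate(0, 90)): config: θ0=0°, θ1=180°
step 2 (rotate(0, 90)): config: θ0=0°, θ1=180°
no rival 2-sequence matches.

rotate(0, 90), rotate(0, 90)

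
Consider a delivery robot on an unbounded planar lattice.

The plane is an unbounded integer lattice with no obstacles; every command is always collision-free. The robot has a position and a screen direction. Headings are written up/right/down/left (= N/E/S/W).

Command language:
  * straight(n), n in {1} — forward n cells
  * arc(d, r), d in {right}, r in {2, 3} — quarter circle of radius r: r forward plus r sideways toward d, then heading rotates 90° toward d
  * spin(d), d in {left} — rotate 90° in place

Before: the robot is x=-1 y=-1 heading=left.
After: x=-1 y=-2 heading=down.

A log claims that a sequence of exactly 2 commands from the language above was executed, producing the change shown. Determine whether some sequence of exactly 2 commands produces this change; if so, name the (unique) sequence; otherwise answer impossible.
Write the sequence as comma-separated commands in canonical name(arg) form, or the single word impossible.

key: running straight(1) before spin(left) would end elsewhere — order is forced
start: x=-1 y=-1 heading=left
[1] after spin(left): x=-1 y=-1 heading=down
[2] after straight(1): x=-1 y=-2 heading=down
no other 2-command option fits: unique.

spin(left), straight(1)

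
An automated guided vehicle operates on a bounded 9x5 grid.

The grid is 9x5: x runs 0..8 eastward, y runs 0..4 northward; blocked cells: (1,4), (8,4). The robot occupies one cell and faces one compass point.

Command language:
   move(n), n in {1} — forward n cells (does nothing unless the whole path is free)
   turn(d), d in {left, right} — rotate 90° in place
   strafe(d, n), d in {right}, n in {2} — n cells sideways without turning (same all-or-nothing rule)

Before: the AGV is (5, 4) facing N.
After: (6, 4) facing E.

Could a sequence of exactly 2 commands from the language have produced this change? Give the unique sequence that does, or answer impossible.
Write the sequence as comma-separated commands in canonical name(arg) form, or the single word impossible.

turn(right), move(1)

key: running move(1) before turn(right) would end elsewhere — order is forced
begin: (5, 4) facing N
[1] after turn(right): (5, 4) facing E
[2] after move(1): (6, 4) facing E
uniquely the one of 16 2-step routes that fits.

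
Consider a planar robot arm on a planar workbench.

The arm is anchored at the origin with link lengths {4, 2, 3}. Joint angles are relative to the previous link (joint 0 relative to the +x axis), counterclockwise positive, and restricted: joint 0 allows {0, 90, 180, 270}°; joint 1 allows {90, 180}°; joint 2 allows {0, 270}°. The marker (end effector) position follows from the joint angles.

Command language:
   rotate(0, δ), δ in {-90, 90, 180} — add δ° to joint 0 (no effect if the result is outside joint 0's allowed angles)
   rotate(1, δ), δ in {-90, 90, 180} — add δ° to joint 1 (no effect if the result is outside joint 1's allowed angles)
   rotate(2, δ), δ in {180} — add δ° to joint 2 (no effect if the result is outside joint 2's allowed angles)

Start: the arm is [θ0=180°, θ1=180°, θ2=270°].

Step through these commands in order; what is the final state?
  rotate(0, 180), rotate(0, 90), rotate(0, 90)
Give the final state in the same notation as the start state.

from: [θ0=180°, θ1=180°, θ2=270°]
[1] after rotate(0, 180): [θ0=0°, θ1=180°, θ2=270°]
[2] after rotate(0, 90): [θ0=90°, θ1=180°, θ2=270°]
[3] after rotate(0, 90): [θ0=180°, θ1=180°, θ2=270°]

[θ0=180°, θ1=180°, θ2=270°]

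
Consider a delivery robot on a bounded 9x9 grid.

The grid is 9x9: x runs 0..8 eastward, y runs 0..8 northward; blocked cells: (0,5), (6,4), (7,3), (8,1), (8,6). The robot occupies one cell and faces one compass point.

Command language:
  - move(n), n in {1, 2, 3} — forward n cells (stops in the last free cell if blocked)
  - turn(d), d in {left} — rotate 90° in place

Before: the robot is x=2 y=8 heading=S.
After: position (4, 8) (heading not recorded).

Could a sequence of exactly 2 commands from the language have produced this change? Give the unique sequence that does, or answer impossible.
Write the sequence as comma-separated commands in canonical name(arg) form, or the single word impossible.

turn(left), move(2)

key: running move(2) before turn(left) would end elsewhere — order is forced
begin: x=2 y=8 heading=S
[1] after turn(left): x=2 y=8 heading=E
[2] after move(2): x=4 y=8 heading=E
no other 2-command option fits: unique.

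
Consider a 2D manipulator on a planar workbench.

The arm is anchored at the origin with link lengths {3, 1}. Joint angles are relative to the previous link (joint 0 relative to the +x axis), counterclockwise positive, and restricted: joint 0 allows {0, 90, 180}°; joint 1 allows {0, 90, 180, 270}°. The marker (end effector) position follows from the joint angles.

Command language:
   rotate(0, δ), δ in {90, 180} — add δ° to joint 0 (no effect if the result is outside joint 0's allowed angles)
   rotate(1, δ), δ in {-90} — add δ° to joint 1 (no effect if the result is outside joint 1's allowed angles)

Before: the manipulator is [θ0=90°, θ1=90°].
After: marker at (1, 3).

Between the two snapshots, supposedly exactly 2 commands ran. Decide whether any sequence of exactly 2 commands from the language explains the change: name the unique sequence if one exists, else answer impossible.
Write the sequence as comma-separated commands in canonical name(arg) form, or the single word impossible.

start: [θ0=90°, θ1=90°]
1. rotate(1, -90) → [θ0=90°, θ1=0°]
2. rotate(1, -90) → [θ0=90°, θ1=270°]
no rival 2-sequence matches.

rotate(1, -90), rotate(1, -90)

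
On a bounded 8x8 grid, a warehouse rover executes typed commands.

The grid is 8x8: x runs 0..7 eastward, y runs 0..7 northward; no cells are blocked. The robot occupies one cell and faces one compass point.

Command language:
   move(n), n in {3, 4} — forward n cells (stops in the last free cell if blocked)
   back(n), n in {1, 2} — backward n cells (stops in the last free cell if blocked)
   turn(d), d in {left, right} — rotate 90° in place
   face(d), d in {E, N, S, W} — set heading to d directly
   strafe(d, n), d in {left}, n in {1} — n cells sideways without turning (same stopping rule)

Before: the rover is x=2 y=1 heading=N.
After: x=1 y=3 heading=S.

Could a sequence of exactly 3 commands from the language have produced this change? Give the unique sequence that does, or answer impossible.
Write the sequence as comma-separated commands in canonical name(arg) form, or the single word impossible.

key: running back(2) before strafe(left, 1) would end elsewhere — order is forced
initial: x=2 y=1 heading=N
t=1 strafe(left, 1) ⇒ x=1 y=1 heading=N
t=2 face(S) ⇒ x=1 y=1 heading=S
t=3 back(2) ⇒ x=1 y=3 heading=S
all 1331 alternatives checked — unique.

strafe(left, 1), face(S), back(2)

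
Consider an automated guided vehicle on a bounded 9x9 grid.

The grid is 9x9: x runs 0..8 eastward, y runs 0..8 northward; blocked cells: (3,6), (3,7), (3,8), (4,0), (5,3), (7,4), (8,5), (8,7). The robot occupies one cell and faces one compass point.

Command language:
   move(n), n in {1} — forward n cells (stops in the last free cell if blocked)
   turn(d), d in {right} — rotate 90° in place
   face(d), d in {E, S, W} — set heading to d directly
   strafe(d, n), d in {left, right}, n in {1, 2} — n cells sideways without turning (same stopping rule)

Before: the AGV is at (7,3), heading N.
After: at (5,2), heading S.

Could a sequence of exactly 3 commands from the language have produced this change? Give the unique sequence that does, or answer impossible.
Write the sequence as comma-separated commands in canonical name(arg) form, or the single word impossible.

face(S), move(1), strafe(right, 2)

key: position moved to (5,2) AND the heading swung to S — translation plus rotation needed
begin: at (7,3), heading N
t=1 face(S) ⇒ at (7,3), heading S
t=2 move(1) ⇒ at (7,2), heading S
t=3 strafe(right, 2) ⇒ at (5,2), heading S
no other 3-command option fits: unique.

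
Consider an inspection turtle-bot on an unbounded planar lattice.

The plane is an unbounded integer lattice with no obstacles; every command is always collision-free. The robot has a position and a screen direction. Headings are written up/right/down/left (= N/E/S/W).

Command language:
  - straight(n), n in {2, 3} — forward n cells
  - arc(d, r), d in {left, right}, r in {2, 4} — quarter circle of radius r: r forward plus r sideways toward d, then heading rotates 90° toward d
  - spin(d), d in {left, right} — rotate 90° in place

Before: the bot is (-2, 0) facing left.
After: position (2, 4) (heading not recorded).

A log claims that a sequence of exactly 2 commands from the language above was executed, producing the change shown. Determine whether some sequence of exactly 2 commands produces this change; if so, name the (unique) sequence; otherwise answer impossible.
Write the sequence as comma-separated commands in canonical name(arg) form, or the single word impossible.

key: running arc(right, 4) before spin(right) would end elsewhere — order is forced
initial: (-2, 0) facing left
[1] after spin(right): (-2, 0) facing up
[2] after arc(right, 4): (2, 4) facing right
no rival 2-sequence matches.

spin(right), arc(right, 4)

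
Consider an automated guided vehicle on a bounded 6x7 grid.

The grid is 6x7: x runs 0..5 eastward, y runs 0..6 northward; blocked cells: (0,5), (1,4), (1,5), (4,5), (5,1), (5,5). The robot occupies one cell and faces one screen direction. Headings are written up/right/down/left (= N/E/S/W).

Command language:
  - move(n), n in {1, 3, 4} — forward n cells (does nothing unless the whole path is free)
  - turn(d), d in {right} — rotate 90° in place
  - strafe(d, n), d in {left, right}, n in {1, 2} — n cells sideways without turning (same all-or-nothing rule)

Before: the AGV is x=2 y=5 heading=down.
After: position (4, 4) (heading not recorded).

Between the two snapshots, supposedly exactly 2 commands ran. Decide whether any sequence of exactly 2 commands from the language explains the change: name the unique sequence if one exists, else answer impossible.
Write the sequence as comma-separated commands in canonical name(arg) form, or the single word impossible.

key: running strafe(left, 2) before move(1) would end elsewhere — order is forced
from: x=2 y=5 heading=down
[1] after move(1): x=2 y=4 heading=down
[2] after strafe(left, 2): x=4 y=4 heading=down
all 64 alternatives checked — unique.

move(1), strafe(left, 2)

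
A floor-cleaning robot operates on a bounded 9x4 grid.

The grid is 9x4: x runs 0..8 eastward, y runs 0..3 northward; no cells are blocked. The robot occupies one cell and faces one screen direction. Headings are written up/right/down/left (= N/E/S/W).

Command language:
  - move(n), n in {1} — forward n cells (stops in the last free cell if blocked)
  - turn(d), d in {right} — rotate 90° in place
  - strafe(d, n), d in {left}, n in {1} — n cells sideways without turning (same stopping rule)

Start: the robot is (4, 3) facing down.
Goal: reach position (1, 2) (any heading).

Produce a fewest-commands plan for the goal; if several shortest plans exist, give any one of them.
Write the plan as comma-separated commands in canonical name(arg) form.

t0: (4, 3) facing down
1. move(1) → (4, 2) facing down
2. turn(right) → (4, 2) facing left
3. move(1) → (3, 2) facing left
4. move(1) → (2, 2) facing left
5. move(1) → (1, 2) facing left
no 4-step plan works, so 5 is optimal.

move(1), turn(right), move(1), move(1), move(1)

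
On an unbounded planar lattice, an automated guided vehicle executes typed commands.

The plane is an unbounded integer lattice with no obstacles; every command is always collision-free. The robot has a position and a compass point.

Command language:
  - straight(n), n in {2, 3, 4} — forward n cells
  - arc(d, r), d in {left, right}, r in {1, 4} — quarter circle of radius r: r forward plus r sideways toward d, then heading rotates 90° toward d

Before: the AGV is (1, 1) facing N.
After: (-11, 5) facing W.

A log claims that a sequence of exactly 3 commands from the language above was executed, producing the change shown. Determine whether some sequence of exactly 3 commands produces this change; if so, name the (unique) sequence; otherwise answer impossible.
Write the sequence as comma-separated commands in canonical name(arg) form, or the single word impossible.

key: running straight(4) before arc(left, 4) would end elsewhere — order is forced
begin: (1, 1) facing N
1. arc(left, 4) → (-3, 5) facing W
2. straight(4) → (-7, 5) facing W
3. straight(4) → (-11, 5) facing W
uniquely the one of 343 3-step routes that fits.

arc(left, 4), straight(4), straight(4)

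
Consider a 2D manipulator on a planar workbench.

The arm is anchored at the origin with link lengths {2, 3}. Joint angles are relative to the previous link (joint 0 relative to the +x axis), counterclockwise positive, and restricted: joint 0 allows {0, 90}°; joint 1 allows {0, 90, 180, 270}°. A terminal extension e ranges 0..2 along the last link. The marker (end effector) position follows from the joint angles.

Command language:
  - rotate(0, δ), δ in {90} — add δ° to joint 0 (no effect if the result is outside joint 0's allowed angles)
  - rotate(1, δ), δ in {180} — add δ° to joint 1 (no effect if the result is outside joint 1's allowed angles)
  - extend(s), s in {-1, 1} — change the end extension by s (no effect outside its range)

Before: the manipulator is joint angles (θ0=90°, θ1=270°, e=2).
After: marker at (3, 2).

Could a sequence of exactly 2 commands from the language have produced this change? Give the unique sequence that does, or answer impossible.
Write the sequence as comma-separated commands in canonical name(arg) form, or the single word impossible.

from: joint angles (θ0=90°, θ1=270°, e=2)
step 1 (extend(-1)): joint angles (θ0=90°, θ1=270°, e=1)
step 2 (extend(-1)): joint angles (θ0=90°, θ1=270°, e=0)
uniquely the one of 16 2-step routes that fits.

extend(-1), extend(-1)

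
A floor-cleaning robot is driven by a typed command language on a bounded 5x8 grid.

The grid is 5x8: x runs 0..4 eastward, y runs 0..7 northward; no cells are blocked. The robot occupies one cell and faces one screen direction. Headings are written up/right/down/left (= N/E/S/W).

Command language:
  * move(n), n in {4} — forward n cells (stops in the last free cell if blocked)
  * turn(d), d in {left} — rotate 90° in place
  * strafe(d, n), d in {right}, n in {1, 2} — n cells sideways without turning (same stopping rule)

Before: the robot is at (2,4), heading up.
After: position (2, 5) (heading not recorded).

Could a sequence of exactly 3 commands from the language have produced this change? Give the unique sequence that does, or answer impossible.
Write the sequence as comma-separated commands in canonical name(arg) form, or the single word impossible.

initial: at (2,4), heading up
1. turn(left) → at (2,4), heading left
2. strafe(right, 1) → at (2,5), heading left
3. turn(left) → at (2,5), heading down
no rival 3-sequence matches.

turn(left), strafe(right, 1), turn(left)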